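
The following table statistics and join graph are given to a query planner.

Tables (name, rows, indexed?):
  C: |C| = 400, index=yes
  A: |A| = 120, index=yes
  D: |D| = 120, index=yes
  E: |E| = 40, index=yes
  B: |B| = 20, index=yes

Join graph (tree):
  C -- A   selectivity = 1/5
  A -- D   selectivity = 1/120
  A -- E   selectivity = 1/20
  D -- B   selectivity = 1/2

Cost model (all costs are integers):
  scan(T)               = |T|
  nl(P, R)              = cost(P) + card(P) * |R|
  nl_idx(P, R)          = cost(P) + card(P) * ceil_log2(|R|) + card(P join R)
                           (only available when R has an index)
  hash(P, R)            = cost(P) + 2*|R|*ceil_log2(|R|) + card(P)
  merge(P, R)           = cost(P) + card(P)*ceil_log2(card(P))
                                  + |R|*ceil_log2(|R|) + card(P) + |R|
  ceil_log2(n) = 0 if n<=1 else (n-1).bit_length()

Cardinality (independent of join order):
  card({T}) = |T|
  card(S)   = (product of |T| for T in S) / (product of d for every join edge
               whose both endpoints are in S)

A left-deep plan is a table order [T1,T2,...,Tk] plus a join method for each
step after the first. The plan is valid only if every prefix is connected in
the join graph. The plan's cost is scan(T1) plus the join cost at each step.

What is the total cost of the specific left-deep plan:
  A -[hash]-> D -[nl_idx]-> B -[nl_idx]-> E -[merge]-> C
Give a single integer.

step 1: scan A: cost=120, card=120
step 2: join D via hash
    card(P join D) = 120*120/(120) = 120
    cost = 120 + 2*120*7 + 120 = 1920
step 3: join B via nl_idx
    card(P join B) = 120*20/(2) = 1200
    cost = 1920 + 120*5 + 1200 = 3720
step 4: join E via nl_idx
    card(P join E) = 1200*40/(20) = 2400
    cost = 3720 + 1200*6 + 2400 = 13320
step 5: join C via merge
    card(P join C) = 2400*400/(5) = 192000
    cost = 13320 + 2400*12 + 400*9 + 2400 + 400 = 48520

48520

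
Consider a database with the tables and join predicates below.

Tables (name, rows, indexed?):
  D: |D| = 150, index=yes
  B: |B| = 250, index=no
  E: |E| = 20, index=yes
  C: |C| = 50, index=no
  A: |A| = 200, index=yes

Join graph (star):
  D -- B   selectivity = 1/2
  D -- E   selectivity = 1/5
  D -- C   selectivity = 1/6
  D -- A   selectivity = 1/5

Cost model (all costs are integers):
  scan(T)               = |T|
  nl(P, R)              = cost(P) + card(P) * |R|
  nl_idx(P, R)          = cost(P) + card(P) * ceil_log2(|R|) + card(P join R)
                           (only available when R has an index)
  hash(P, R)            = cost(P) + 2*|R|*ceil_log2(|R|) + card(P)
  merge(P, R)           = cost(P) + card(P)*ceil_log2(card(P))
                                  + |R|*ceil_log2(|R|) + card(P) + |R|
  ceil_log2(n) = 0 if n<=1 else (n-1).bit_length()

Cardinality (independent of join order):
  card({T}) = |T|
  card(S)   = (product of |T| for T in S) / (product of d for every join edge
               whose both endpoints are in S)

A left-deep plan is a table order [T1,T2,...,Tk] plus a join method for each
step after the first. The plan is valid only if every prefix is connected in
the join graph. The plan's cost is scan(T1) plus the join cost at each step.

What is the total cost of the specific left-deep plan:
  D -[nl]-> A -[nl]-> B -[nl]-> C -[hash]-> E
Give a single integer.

45280350

step 1: scan D: cost=150, card=150
step 2: join A via nl
    card(P join A) = 150*200/(5) = 6000
    cost = 150 + 150*200 = 30150
step 3: join B via nl
    card(P join B) = 6000*250/(2) = 750000
    cost = 30150 + 6000*250 = 1530150
step 4: join C via nl
    card(P join C) = 750000*50/(6) = 6250000
    cost = 1530150 + 750000*50 = 39030150
step 5: join E via hash
    card(P join E) = 6250000*20/(5) = 25000000
    cost = 39030150 + 2*20*5 + 6250000 = 45280350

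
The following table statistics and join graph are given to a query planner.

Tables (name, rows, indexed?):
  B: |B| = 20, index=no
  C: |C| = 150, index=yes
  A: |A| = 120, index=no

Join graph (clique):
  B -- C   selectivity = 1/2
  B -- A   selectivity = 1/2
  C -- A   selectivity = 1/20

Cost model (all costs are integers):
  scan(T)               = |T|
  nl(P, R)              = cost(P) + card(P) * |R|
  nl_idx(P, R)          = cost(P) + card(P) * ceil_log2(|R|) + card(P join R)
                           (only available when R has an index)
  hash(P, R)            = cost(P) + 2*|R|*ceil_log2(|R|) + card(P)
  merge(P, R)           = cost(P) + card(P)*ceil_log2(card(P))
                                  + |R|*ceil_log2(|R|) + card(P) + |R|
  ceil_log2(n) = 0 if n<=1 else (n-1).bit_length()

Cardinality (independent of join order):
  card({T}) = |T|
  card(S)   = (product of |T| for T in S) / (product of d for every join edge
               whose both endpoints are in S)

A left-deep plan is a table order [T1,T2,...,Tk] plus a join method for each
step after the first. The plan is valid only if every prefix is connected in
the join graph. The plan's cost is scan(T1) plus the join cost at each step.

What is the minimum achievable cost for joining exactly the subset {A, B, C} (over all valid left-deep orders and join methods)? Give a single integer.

Selinger DP over subsets of {A,B,C}:
  {B}: scan cost=20, card=20
  {C}: scan cost=150, card=150
  {A}: scan cost=120, card=120
  {BC}: card=1500; try (B,hash)→500, (C,merge)→1490, (B,merge)→1620, (C,nl_idx)→1680, (C,hash)→2440, (C,nl)→3020 …(+1); best=500 via (B,hash)
  {AB}: card=1200; try (B,hash)→440, (A,merge)→1100, (B,merge)→1200, (A,hash)→1720, (A,nl)→2420, (B,nl)→2520; best=440 via (B,hash)
  {AC}: card=900; try (C,nl_idx)→1980, (A,hash)→1980, (C,merge)→2430, (A,merge)→2460, (C,hash)→2640, (C,nl)→18120 …(+1); best=1980 via (C,nl_idx)
  {ABC}: card=4500; try (B,hash)→3080, (A,hash)→3680, (C,hash)→4040, (B,merge)→12000, (C,nl_idx)→14540, (C,merge)→16190 …(+4); best=3080 via (B,hash)

3080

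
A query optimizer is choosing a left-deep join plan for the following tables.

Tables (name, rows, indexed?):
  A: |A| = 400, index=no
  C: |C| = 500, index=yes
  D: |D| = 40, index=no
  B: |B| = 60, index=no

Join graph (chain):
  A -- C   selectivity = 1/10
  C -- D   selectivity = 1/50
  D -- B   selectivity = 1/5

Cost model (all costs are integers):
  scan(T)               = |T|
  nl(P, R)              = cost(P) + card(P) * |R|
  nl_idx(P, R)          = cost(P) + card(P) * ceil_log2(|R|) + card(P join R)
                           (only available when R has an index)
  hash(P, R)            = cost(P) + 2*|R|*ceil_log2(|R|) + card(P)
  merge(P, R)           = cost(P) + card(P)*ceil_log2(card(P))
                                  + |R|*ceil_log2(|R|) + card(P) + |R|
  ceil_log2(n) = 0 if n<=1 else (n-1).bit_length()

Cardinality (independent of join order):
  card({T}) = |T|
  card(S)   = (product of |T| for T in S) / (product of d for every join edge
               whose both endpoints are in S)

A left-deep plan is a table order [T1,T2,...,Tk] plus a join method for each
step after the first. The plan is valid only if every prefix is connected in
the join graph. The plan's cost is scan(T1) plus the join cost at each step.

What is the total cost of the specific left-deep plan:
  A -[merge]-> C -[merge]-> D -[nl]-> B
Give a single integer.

step 1: scan A: cost=400, card=400
step 2: join C via merge
    card(P join C) = 400*500/(10) = 20000
    cost = 400 + 400*9 + 500*9 + 400 + 500 = 9400
step 3: join D via merge
    card(P join D) = 20000*40/(50) = 16000
    cost = 9400 + 20000*15 + 40*6 + 20000 + 40 = 329680
step 4: join B via nl
    card(P join B) = 16000*60/(5) = 192000
    cost = 329680 + 16000*60 = 1289680

1289680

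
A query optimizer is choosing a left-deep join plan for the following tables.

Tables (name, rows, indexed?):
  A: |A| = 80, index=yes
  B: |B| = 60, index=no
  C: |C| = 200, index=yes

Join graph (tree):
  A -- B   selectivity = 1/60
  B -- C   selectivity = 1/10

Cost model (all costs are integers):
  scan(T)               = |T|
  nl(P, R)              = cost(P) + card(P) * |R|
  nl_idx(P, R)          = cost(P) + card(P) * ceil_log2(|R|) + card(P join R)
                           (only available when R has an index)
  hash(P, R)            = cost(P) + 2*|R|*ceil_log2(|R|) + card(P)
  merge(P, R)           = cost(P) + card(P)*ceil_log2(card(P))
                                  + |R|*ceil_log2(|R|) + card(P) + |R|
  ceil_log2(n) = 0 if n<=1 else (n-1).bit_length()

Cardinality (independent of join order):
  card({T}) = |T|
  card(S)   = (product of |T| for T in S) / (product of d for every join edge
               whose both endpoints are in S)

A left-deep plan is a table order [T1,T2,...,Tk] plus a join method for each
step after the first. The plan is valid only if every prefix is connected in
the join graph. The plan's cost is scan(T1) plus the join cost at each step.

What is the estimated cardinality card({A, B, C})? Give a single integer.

1600

Tables in S: A(80), B(60), C(200)
Edges inside S: A-B(d=60), B-C(d=10)
numerator = 80 * 60 * 200 = 960000
denominator = 60 * 10 = 600
card(S) = 960000 / 600 = 1600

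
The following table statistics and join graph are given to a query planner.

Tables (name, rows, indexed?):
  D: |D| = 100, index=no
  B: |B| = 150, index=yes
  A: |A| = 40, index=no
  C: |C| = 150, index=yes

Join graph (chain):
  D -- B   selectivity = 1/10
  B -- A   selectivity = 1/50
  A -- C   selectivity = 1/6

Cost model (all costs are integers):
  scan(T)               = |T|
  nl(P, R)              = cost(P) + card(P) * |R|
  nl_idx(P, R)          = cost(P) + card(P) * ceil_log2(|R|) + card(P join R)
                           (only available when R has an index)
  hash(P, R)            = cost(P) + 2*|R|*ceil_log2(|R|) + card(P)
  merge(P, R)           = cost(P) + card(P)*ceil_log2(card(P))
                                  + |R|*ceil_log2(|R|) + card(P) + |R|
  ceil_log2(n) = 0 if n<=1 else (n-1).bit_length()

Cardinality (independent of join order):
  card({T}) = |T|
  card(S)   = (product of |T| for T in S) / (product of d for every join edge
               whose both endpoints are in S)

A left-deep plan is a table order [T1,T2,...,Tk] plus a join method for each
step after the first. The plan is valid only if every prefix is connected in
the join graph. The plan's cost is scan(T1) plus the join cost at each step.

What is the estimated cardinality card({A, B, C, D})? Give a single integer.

30000

Tables in S: A(40), B(150), C(150), D(100)
Edges inside S: D-B(d=10), B-A(d=50), A-C(d=6)
numerator = 40 * 150 * 150 * 100 = 90000000
denominator = 10 * 50 * 6 = 3000
card(S) = 90000000 / 3000 = 30000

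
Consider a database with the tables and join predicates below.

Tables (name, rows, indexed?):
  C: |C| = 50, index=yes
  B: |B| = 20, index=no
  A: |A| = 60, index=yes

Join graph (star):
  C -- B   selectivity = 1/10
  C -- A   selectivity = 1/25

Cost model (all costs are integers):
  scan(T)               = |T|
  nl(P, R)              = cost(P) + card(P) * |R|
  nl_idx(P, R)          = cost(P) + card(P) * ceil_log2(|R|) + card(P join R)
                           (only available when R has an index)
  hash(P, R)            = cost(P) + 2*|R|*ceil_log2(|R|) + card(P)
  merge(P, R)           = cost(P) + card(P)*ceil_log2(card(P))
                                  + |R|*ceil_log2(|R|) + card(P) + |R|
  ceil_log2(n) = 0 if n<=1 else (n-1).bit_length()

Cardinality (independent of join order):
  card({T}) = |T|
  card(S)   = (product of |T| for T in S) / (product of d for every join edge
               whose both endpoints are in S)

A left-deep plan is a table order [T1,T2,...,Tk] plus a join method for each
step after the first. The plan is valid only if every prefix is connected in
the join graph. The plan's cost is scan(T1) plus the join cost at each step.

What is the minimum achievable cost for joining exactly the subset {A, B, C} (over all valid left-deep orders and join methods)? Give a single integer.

Selinger DP over subsets of {A,B,C}:
  {C}: scan cost=50, card=50
  {B}: scan cost=20, card=20
  {A}: scan cost=60, card=60
  {BC}: card=100; try (C,nl_idx)→240, (B,hash)→300, (C,merge)→490, (B,merge)→520, (C,hash)→640, (C,nl)→1020 …(+1); best=240 via (C,nl_idx)
  {AC}: card=120; try (A,nl_idx)→470, (C,nl_idx)→540, (C,hash)→720, (A,hash)→820, (A,merge)→820, (C,merge)→830 …(+2); best=470 via (A,nl_idx)
  {ABC}: card=240; try (B,hash)→790, (A,hash)→1060, (A,nl_idx)→1080, (A,merge)→1460, (B,merge)→1550, (B,nl)→2870 …(+1); best=790 via (B,hash)

790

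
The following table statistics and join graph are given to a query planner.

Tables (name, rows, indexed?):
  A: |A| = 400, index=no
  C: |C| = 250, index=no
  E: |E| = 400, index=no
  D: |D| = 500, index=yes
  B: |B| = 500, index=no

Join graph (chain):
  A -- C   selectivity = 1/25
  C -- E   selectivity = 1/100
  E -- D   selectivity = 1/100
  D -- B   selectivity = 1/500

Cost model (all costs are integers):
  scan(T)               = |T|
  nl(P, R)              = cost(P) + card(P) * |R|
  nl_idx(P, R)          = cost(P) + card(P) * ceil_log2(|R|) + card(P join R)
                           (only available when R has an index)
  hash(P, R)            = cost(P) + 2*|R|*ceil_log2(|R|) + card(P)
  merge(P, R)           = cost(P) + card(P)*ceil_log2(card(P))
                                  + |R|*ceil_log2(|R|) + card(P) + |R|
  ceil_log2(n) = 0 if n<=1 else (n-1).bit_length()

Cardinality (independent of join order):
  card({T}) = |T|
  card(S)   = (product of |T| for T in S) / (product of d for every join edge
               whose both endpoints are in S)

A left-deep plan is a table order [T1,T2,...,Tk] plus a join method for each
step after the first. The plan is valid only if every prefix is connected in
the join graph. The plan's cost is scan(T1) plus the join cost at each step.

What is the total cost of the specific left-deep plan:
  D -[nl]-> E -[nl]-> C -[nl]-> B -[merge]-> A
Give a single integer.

3274500

step 1: scan D: cost=500, card=500
step 2: join E via nl
    card(P join E) = 500*400/(100) = 2000
    cost = 500 + 500*400 = 200500
step 3: join C via nl
    card(P join C) = 2000*250/(100) = 5000
    cost = 200500 + 2000*250 = 700500
step 4: join B via nl
    card(P join B) = 5000*500/(500) = 5000
    cost = 700500 + 5000*500 = 3200500
step 5: join A via merge
    card(P join A) = 5000*400/(25) = 80000
    cost = 3200500 + 5000*13 + 400*9 + 5000 + 400 = 3274500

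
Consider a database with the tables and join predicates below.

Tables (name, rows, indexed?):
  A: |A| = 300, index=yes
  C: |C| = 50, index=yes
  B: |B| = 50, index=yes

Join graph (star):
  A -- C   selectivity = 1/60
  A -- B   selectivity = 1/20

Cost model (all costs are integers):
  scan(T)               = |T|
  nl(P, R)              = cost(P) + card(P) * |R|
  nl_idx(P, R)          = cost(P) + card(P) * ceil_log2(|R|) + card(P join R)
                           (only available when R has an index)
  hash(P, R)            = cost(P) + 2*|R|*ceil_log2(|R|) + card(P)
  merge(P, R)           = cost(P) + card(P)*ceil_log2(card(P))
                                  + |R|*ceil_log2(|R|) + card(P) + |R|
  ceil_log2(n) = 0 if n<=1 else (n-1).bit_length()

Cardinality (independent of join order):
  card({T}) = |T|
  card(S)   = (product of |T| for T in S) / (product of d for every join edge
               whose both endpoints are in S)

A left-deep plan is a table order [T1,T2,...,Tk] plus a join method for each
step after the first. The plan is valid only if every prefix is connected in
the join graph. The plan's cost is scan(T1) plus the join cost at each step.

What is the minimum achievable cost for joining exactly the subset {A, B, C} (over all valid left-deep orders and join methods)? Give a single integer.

Selinger DP over subsets of {A,B,C}:
  {A}: scan cost=300, card=300
  {C}: scan cost=50, card=50
  {B}: scan cost=50, card=50
  {AC}: card=250; try (A,nl_idx)→750, (C,hash)→1200, (C,nl_idx)→2350, (A,merge)→3400, (C,merge)→3650, (A,hash)→5500 …(+2); best=750 via (A,nl_idx)
  {AB}: card=750; try (B,hash)→1200, (A,nl_idx)→1250, (B,nl_idx)→2850, (A,merge)→3400, (B,merge)→3650, (A,hash)→5500 …(+2); best=1200 via (B,hash)
  {ABC}: card=625; try (B,hash)→1600, (C,hash)→2550, (B,nl_idx)→2875, (B,merge)→3350, (C,nl_idx)→6325, (C,merge)→9800 …(+2); best=1600 via (B,hash)

1600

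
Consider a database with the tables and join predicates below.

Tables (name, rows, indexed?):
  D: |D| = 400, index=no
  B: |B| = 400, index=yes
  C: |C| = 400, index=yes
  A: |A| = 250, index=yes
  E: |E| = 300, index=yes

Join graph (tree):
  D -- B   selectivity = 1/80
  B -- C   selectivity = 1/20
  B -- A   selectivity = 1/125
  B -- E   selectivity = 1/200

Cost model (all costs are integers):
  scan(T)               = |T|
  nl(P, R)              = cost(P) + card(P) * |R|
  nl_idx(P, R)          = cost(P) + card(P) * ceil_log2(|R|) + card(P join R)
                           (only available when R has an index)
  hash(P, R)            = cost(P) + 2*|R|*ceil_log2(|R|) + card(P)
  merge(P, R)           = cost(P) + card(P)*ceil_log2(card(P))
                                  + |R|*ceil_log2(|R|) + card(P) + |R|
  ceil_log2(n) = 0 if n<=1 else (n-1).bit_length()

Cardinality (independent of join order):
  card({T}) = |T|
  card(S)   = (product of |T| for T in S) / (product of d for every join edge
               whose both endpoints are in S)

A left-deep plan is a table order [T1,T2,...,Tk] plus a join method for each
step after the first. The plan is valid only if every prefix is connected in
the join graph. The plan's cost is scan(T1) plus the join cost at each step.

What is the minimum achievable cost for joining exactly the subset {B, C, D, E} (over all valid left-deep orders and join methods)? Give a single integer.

Selinger DP over subsets of {B,C,D,E}:
  {D}: scan cost=400, card=400
  {B}: scan cost=400, card=400
  {C}: scan cost=400, card=400
  {E}: scan cost=300, card=300
  {BD}: card=2000; try (B,nl_idx)→6000, (D,hash)→8000, (B,hash)→8000, (D,merge)→8400, (B,merge)→8400, (D,nl)→160400 …(+1); best=6000 via (B,nl_idx)
  {BC}: card=8000; try (C,hash)→8000, (B,hash)→8000, (C,merge)→8400, (B,merge)→8400, (C,nl_idx)→12000, (B,nl_idx)→12000 …(+2); best=8000 via (C,hash)
  {BE}: card=600; try (B,nl_idx)→3600, (E,nl_idx)→4600, (E,hash)→6200, (B,merge)→7300, (E,merge)→7400, (B,hash)→7800 …(+2); best=3600 via (B,nl_idx)
  {BCD}: card=40000; try (C,hash)→15200, (D,hash)→23200, (C,merge)→34000, (C,nl_idx)→64000, (D,merge)→124000, (C,nl)→806000 …(+1); best=15200 via (C,hash)
  {BDE}: card=3000; try (D,hash)→11400, (E,hash)→13400, (D,merge)→14200, (E,nl_idx)→27000, (E,merge)→33000, (D,nl)→243600 …(+1); best=11400 via (D,hash)
  {BCE}: card=12000; try (C,hash)→11400, (C,merge)→14200, (C,nl_idx)→21000, (E,hash)→21400, (E,nl_idx)→92000, (E,merge)→123000 …(+2); best=11400 via (C,hash)
  {BCDE}: card=60000; try (C,hash)→21600, (D,hash)→30600, (C,merge)→54400, (E,hash)→60600, (C,nl_idx)→98400, (D,merge)→195400 …(+5); best=21600 via (C,hash)

21600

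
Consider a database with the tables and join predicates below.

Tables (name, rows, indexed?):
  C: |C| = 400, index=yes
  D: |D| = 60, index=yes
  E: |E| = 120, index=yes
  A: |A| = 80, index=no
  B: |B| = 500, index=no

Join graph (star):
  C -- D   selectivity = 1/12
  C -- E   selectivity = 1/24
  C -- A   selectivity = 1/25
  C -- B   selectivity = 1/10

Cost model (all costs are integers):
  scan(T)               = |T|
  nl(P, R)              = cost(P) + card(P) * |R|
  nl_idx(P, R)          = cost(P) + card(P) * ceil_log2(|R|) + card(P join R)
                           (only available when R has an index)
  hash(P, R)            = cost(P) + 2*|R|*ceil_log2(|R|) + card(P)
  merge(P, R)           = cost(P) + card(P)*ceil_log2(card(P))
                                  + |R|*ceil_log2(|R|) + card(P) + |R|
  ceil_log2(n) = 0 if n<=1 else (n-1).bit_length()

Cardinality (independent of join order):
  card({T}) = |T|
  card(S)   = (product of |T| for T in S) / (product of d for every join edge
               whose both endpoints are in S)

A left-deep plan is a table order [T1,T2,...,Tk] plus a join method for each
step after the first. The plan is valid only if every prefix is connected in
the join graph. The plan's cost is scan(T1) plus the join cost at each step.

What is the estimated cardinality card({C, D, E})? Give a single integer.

10000

Tables in S: C(400), D(60), E(120)
Edges inside S: C-D(d=12), C-E(d=24)
numerator = 400 * 60 * 120 = 2880000
denominator = 12 * 24 = 288
card(S) = 2880000 / 288 = 10000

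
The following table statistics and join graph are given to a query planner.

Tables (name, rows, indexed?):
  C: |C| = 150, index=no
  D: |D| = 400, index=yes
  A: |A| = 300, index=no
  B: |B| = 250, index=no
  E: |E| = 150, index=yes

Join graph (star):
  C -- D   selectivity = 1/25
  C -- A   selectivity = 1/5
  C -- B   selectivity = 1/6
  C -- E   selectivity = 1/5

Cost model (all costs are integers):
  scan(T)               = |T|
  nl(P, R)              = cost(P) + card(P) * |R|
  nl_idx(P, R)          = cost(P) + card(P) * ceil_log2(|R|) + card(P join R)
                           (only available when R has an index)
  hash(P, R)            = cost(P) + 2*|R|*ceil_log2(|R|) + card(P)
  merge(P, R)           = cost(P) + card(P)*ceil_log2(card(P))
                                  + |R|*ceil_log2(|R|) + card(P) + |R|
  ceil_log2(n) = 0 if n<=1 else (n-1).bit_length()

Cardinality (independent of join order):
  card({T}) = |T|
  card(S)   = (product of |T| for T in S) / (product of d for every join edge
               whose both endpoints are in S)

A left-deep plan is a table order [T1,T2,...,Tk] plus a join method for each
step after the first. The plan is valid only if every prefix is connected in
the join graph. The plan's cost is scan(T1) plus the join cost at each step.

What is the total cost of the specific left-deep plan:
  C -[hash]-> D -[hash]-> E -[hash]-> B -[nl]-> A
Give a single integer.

step 1: scan C: cost=150, card=150
step 2: join D via hash
    card(P join D) = 150*400/(25) = 2400
    cost = 150 + 2*400*9 + 150 = 7500
step 3: join E via hash
    card(P join E) = 2400*150/(5) = 72000
    cost = 7500 + 2*150*8 + 2400 = 12300
step 4: join B via hash
    card(P join B) = 72000*250/(6) = 3000000
    cost = 12300 + 2*250*8 + 72000 = 88300
step 5: join A via nl
    card(P join A) = 3000000*300/(5) = 180000000
    cost = 88300 + 3000000*300 = 900088300

900088300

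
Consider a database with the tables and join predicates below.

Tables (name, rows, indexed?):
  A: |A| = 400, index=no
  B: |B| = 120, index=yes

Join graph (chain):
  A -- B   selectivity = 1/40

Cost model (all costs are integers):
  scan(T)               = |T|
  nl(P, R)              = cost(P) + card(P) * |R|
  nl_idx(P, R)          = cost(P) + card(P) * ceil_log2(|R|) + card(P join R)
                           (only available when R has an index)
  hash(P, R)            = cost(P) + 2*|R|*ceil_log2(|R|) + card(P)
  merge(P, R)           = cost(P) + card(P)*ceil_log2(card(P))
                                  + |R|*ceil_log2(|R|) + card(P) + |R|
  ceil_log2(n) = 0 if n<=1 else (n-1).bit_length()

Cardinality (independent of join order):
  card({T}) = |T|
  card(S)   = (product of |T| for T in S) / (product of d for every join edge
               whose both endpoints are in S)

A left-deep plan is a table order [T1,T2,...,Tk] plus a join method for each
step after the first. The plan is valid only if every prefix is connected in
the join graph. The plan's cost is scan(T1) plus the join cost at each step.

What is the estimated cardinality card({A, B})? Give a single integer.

1200

Tables in S: A(400), B(120)
Edges inside S: A-B(d=40)
numerator = 400 * 120 = 48000
denominator = 40 = 40
card(S) = 48000 / 40 = 1200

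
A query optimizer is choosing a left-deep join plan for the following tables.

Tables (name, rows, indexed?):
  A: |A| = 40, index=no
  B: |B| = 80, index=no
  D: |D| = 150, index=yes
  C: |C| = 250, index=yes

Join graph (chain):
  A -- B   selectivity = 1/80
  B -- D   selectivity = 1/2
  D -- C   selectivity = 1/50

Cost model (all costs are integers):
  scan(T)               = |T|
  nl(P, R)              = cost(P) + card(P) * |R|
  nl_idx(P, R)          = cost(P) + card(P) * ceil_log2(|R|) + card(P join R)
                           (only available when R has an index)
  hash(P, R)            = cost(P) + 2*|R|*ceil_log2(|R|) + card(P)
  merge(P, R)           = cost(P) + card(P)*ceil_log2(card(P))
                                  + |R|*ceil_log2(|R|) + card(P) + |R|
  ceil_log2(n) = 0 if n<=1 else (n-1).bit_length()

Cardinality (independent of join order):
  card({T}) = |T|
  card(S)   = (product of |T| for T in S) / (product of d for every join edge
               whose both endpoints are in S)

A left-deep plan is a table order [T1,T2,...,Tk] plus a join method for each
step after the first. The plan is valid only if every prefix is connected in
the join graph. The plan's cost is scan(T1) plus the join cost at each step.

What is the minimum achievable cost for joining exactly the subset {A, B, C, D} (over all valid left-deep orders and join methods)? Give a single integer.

9270

Selinger DP over subsets of {A,B,C,D}:
  {A}: scan cost=40, card=40
  {B}: scan cost=80, card=80
  {D}: scan cost=150, card=150
  {C}: scan cost=250, card=250
  {AB}: card=40; try (A,hash)→640, (B,merge)→960, (A,merge)→1000, (B,hash)→1200, (B,nl)→3240, (A,nl)→3280; best=640 via (A,hash)
  {BD}: card=6000; try (B,hash)→1420, (D,merge)→2070, (B,merge)→2140, (D,hash)→2560, (D,nl_idx)→6720, (D,nl)→12080 …(+1); best=1420 via (B,hash)
  {CD}: card=750; try (C,nl_idx)→2100, (D,hash)→2900, (D,nl_idx)→3000, (C,merge)→3750, (D,merge)→3850, (C,hash)→4300 …(+2); best=2100 via (C,nl_idx)
  {ABD}: card=3000; try (D,merge)→2270, (D,hash)→3080, (D,nl_idx)→3960, (D,nl)→6640, (A,hash)→7900, (A,merge)→85700 …(+1); best=2270 via (D,merge)
  {BCD}: card=30000; try (B,hash)→3970, (B,merge)→10990, (C,hash)→11420, (B,nl)→62100, (C,nl_idx)→79420, (C,merge)→87670 …(+1); best=3970 via (B,hash)
  {ABCD}: card=15000; try (C,hash)→9270, (A,hash)→34450, (C,nl_idx)→41270, (C,merge)→43520, (A,merge)→484250, (C,nl)→752270 …(+1); best=9270 via (C,hash)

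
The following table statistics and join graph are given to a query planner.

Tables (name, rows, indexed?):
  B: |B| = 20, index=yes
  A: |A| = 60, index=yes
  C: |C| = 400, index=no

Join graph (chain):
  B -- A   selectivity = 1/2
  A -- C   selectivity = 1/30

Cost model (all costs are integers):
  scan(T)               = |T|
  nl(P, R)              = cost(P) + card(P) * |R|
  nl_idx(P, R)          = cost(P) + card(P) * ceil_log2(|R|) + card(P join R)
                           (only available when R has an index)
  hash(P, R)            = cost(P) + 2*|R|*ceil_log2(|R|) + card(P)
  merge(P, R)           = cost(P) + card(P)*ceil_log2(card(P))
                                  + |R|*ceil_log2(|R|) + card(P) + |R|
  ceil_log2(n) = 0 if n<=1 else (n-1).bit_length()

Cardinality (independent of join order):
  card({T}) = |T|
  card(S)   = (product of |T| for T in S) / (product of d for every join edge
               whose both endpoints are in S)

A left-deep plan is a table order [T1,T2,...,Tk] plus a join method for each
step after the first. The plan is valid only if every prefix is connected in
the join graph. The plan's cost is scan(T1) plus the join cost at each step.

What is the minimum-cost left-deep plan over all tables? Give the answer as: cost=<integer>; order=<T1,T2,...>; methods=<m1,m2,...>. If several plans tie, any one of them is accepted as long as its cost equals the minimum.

Selinger DP (subsets sized 1..n):
  {B}: scan cost=20, card=20
  {A}: scan cost=60, card=60
  {C}: scan cost=400, card=400
  {AB}: card=600; try (B,hash)→320, (A,merge)→560, (B,merge)→600, (A,nl_idx)→740, (A,hash)→760, (B,nl_idx)→960 …(+2); best=320 via (B,hash)
  {AC}: card=800; try (A,hash)→1520, (A,nl_idx)→3600, (C,merge)→4480, (A,merge)→4820, (C,hash)→7320, (C,nl)→24060 …(+1); best=1520 via (A,hash)
  {ABC}: card=8000; try (B,hash)→2520, (C,hash)→8120, (B,merge)→10440, (C,merge)→10920, (B,nl_idx)→13520, (B,nl)→17520 …(+1); best=2520 via (B,hash)

cost=2520; order=C,A,B; methods=hash,hash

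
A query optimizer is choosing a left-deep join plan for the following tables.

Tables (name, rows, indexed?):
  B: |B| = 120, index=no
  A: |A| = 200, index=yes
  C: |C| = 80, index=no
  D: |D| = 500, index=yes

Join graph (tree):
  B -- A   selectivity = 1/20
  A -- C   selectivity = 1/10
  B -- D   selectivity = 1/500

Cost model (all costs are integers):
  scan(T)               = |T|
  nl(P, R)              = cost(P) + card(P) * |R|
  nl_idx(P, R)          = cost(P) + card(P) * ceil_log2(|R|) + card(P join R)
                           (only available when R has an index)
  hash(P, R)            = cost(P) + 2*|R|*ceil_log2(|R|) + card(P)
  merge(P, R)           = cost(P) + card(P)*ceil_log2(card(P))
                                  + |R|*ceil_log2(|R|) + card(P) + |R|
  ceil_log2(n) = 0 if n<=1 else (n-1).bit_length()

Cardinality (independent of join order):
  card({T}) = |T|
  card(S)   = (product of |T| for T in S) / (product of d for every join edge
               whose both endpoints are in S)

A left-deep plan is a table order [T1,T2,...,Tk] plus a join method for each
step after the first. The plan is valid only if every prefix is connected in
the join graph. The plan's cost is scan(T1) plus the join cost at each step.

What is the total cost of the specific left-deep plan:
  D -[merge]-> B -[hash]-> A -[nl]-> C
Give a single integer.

step 1: scan D: cost=500, card=500
step 2: join B via merge
    card(P join B) = 500*120/(500) = 120
    cost = 500 + 500*9 + 120*7 + 500 + 120 = 6460
step 3: join A via hash
    card(P join A) = 120*200/(20) = 1200
    cost = 6460 + 2*200*8 + 120 = 9780
step 4: join C via nl
    card(P join C) = 1200*80/(10) = 9600
    cost = 9780 + 1200*80 = 105780

105780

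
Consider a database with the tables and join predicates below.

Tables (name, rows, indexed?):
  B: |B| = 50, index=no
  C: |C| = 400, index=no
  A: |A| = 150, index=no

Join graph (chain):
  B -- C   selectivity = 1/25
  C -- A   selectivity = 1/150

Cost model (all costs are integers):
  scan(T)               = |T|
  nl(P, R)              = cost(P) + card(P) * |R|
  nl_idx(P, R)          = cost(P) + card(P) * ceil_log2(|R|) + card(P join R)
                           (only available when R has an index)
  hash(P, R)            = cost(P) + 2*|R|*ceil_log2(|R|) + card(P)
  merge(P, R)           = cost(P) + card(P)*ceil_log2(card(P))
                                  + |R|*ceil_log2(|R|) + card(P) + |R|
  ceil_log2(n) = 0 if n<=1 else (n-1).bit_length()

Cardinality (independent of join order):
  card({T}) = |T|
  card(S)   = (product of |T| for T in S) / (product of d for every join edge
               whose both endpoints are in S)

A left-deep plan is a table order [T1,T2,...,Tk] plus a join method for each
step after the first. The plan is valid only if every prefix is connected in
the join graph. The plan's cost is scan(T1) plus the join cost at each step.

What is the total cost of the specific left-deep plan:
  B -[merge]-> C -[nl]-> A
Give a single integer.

step 1: scan B: cost=50, card=50
step 2: join C via merge
    card(P join C) = 50*400/(25) = 800
    cost = 50 + 50*6 + 400*9 + 50 + 400 = 4400
step 3: join A via nl
    card(P join A) = 800*150/(150) = 800
    cost = 4400 + 800*150 = 124400

124400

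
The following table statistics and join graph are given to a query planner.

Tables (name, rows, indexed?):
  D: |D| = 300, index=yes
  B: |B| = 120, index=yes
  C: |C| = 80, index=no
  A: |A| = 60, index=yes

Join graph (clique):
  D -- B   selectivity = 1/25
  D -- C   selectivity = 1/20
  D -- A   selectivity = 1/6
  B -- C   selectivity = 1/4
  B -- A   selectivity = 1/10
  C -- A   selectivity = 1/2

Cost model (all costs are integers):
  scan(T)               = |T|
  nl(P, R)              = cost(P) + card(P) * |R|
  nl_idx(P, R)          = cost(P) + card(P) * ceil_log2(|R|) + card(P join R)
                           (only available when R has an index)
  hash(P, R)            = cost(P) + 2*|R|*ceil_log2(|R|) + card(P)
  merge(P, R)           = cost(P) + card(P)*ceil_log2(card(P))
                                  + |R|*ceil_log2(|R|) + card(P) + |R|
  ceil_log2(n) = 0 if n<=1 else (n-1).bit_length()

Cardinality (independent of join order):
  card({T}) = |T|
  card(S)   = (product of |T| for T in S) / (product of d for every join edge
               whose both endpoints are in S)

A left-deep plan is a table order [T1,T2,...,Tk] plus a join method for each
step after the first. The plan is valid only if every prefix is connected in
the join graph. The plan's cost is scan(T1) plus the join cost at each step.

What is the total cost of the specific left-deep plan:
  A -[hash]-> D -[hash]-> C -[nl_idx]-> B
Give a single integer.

52360

step 1: scan A: cost=60, card=60
step 2: join D via hash
    card(P join D) = 60*300/(6) = 3000
    cost = 60 + 2*300*9 + 60 = 5520
step 3: join C via hash
    card(P join C) = 3000*80/(20*2) = 6000
    cost = 5520 + 2*80*7 + 3000 = 9640
step 4: join B via nl_idx
    card(P join B) = 6000*120/(25*4*10) = 720
    cost = 9640 + 6000*7 + 720 = 52360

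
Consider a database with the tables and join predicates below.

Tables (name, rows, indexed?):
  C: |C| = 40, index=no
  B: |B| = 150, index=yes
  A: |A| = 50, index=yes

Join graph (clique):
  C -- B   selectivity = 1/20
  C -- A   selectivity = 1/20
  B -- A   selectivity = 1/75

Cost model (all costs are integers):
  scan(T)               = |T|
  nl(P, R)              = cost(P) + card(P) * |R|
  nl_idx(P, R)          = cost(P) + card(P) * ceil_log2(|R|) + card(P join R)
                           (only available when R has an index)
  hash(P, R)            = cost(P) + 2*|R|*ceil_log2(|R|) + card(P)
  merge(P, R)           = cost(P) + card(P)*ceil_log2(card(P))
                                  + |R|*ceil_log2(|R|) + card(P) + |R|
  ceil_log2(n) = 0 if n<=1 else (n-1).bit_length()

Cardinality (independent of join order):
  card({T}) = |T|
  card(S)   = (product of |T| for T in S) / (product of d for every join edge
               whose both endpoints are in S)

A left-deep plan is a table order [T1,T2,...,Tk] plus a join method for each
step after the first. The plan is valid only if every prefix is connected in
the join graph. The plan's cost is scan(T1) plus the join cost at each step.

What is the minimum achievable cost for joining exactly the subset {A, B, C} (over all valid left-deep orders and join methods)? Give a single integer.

1130

Selinger DP over subsets of {A,B,C}:
  {C}: scan cost=40, card=40
  {B}: scan cost=150, card=150
  {A}: scan cost=50, card=50
  {BC}: card=300; try (B,nl_idx)→660, (C,hash)→780, (B,merge)→1670, (C,merge)→1780, (B,hash)→2480, (B,nl)→6040 …(+1); best=660 via (B,nl_idx)
  {AC}: card=100; try (A,nl_idx)→380, (C,hash)→580, (A,merge)→670, (C,merge)→680, (A,hash)→680, (A,nl)→2040 …(+1); best=380 via (A,nl_idx)
  {AB}: card=100; try (B,nl_idx)→550, (A,hash)→900, (A,nl_idx)→1150, (B,merge)→1750, (A,merge)→1850, (B,hash)→2500 …(+2); best=550 via (B,nl_idx)
  {ABC}: card=10; try (C,hash)→1130, (B,nl_idx)→1190, (A,hash)→1560, (C,merge)→1630, (A,nl_idx)→2470, (B,merge)→2530 …(+5); best=1130 via (C,hash)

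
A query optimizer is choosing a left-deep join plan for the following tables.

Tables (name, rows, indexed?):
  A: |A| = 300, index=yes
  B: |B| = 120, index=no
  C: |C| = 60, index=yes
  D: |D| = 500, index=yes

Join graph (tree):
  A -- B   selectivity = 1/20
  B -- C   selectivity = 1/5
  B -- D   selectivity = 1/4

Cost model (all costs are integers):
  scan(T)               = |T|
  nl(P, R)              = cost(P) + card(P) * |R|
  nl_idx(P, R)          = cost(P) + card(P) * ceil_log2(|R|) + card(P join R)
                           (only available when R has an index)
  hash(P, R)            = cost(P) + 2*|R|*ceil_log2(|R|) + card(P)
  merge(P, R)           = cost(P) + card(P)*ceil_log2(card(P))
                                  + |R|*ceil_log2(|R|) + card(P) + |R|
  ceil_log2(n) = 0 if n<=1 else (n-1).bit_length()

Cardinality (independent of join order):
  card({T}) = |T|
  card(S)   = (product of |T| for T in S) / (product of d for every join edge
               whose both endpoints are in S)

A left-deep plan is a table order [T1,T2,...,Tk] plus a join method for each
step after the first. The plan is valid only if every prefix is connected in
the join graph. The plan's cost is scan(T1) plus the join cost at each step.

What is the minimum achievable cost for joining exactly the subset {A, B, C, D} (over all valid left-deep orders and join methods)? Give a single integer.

35400

Selinger DP over subsets of {A,B,C,D}:
  {A}: scan cost=300, card=300
  {B}: scan cost=120, card=120
  {C}: scan cost=60, card=60
  {D}: scan cost=500, card=500
  {AB}: card=1800; try (B,hash)→2280, (A,nl_idx)→3000, (A,merge)→4080, (B,merge)→4260, (A,hash)→5640, (A,nl)→36120 …(+1); best=2280 via (B,hash)
  {BC}: card=1440; try (C,hash)→960, (B,merge)→1440, (C,merge)→1500, (B,hash)→1800, (C,nl_idx)→2280, (B,nl)→7260 …(+1); best=960 via (C,hash)
  {BD}: card=15000; try (B,hash)→2680, (D,merge)→6080, (B,merge)→6460, (D,hash)→9240, (D,nl_idx)→16200, (D,nl)→60120 …(+1); best=2680 via (B,hash)
  {ABC}: card=21600; try (C,hash)→4800, (A,hash)→7800, (A,merge)→21240, (C,merge)→24300, (C,nl_idx)→34680, (A,nl_idx)→35520 …(+2); best=4800 via (C,hash)
  {ABD}: card=225000; try (D,hash)→13080, (A,hash)→23080, (D,merge)→28880, (A,merge)→230680, (D,nl_idx)→243480, (A,nl_idx)→362680 …(+2); best=13080 via (D,hash)
  {BCD}: card=180000; try (D,hash)→11400, (C,hash)→18400, (D,merge)→23240, (D,nl_idx)→193920, (C,merge)→228100, (C,nl_idx)→272680 …(+2); best=11400 via (D,hash)
  {ABCD}: card=2700000; try (D,hash)→35400, (A,hash)→196800, (C,hash)→238800, (D,merge)→355400, (D,nl_idx)→2899200, (A,merge)→3434400 …(+6); best=35400 via (D,hash)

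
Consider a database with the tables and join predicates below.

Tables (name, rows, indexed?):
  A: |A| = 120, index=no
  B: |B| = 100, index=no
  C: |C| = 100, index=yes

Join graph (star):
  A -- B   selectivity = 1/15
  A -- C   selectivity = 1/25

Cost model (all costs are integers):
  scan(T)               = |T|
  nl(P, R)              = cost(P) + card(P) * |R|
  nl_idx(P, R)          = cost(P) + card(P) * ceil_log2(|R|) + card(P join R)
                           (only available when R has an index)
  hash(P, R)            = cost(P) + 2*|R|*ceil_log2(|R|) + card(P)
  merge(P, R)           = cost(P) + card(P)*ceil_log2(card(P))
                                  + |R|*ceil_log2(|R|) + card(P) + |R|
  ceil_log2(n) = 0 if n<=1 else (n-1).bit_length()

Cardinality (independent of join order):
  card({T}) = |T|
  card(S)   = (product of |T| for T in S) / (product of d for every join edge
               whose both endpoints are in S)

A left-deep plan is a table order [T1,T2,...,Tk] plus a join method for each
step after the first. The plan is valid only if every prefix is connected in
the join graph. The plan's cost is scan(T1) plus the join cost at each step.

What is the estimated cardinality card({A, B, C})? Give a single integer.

3200

Tables in S: A(120), B(100), C(100)
Edges inside S: A-B(d=15), A-C(d=25)
numerator = 120 * 100 * 100 = 1200000
denominator = 15 * 25 = 375
card(S) = 1200000 / 375 = 3200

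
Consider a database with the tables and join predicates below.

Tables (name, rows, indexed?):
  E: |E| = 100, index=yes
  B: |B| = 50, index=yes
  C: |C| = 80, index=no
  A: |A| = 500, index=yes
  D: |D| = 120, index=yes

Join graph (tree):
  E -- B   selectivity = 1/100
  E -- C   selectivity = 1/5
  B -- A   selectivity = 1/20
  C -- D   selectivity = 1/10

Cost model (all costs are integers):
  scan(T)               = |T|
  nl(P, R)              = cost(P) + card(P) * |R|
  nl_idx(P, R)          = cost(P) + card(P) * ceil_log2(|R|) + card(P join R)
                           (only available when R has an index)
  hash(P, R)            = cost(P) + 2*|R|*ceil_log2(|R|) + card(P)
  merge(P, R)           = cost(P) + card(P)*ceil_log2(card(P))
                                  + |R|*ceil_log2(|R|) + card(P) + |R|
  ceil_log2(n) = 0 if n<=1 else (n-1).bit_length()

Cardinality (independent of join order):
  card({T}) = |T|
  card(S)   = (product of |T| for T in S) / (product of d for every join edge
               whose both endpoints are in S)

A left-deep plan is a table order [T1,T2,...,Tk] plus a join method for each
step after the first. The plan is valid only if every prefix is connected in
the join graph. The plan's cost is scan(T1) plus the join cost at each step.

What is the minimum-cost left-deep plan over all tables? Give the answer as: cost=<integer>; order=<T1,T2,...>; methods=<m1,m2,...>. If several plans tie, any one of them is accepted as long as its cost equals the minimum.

Selinger DP (subsets sized 1..n):
  {E}: scan cost=100, card=100
  {B}: scan cost=50, card=50
  {C}: scan cost=80, card=80
  {A}: scan cost=500, card=500
  {D}: scan cost=120, card=120
  {BE}: card=50; try (E,nl_idx)→450, (B,nl_idx)→750, (B,hash)→800, (E,merge)→1200, (B,merge)→1250, (E,hash)→1500 …(+2); best=450 via (E,nl_idx)
  {CE}: card=1600; try (C,hash)→1320, (E,merge)→1520, (C,merge)→1540, (E,hash)→1560, (E,nl_idx)→2240, (E,nl)→8080 …(+1); best=1320 via (C,hash)
  {AB}: card=1250; try (B,hash)→1600, (A,nl_idx)→1750, (B,nl_idx)→4750, (A,merge)→5400, (B,merge)→5850, (A,hash)→9100 …(+2); best=1600 via (B,hash)
  {CD}: card=960; try (C,hash)→1360, (D,nl_idx)→1600, (D,merge)→1680, (C,merge)→1720, (D,hash)→1840, (D,nl)→9680 …(+1); best=1360 via (C,hash)
  {BCE}: card=800; try (C,merge)→1440, (C,hash)→1620, (B,hash)→3520, (C,nl)→4450, (B,nl_idx)→11720, (B,merge)→20870 …(+1); best=1440 via (C,merge)
  {ABE}: card=1250; try (A,nl_idx)→2150, (E,hash)→4250, (A,merge)→5800, (A,hash)→9500, (E,nl_idx)→11600, (E,merge)→17400 …(+2); best=2150 via (A,nl_idx)
  {CDE}: card=19200; try (E,hash)→3720, (D,hash)→4600, (E,merge)→12720, (D,merge)→21480, (E,nl_idx)→27280, (D,nl_idx)→31720 …(+2); best=3720 via (E,hash)
  {ABCE}: card=20000; try (C,hash)→4520, (A,hash)→11240, (A,merge)→15240, (C,merge)→17790, (A,nl_idx)→28640, (C,nl)→102150 …(+1); best=4520 via (C,hash)
  {BCDE}: card=9600; try (D,hash)→3920, (D,merge)→11200, (D,nl_idx)→16640, (B,hash)→23520, (D,nl)→97440, (B,nl_idx)→128520 …(+2); best=3920 via (D,hash)
  {ABCDE}: card=240000; try (A,hash)→22520, (D,hash)→26200, (A,merge)→152920, (D,merge)→325480, (A,nl_idx)→330320, (D,nl_idx)→384520 …(+2); best=22520 via (A,hash)

cost=22520; order=B,E,C,D,A; methods=nl_idx,merge,hash,hash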